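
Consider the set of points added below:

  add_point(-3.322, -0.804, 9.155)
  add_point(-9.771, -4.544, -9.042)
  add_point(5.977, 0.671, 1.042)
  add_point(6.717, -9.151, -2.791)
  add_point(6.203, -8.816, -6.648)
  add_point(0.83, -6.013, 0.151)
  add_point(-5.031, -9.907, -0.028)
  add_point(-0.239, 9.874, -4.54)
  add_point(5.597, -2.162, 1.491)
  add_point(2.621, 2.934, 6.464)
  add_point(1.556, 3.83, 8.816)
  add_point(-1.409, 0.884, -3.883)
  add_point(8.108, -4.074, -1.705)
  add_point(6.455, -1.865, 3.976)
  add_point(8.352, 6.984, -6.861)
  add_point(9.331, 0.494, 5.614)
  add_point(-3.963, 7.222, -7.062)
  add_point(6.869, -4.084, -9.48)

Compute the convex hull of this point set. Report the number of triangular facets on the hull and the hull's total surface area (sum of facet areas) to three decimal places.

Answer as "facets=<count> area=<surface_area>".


Hull vertices (12/18): indices [0, 1, 3, 4, 6, 7, 10, 12, 14, 15, 16, 17].

Triangle areas on the boundary:
  f1: (p16, p17, p1) → 98.2212
  f2: (p16, p0, p1) → 116.5034
  f3: (p16, p0, p7) → 45.9697
  f4: (p10, p0, p15) → 28.1030
  f5: (p10, p0, p7) → 48.3071
  f6: (p3, p0, p15) → 85.8367
  f7: (p14, p16, p7) → 22.6124
  f8: (p14, p16, p17) → 70.1853
  f9: (p14, p10, p15) → 63.5341
  f10: (p14, p10, p7) → 69.0885
  f11: (p12, p3, p15) → 16.6964
  f12: (p12, p14, p15) → 52.7656
  f13: (p12, p14, p17) → 43.7522
  f14: (p4, p17, p1) → 45.6777
  f15: (p4, p12, p17) → 19.1406
  f16: (p4, p12, p3) → 10.3730
  f17: (p6, p0, p1) → 72.0556
  f18: (p6, p3, p0) → 78.8536
  f19: (p6, p4, p1) → 75.0541
  f20: (p6, p4, p3) → 23.4870
Σ area = 1086.217

Euler characteristic 12−30+20 = 2 ✓

facets=20 area=1086.217


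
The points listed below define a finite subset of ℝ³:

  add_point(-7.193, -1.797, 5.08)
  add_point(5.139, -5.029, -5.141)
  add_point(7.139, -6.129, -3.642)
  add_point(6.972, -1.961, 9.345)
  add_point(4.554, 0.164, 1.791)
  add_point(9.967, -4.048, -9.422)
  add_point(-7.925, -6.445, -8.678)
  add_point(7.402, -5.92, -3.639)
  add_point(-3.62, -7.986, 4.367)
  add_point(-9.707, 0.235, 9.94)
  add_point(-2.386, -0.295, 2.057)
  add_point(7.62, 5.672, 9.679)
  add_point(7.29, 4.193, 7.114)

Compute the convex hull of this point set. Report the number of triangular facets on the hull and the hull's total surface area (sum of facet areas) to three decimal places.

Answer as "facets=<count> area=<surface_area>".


Extreme-point indices: [2, 3, 5, 6, 7, 8, 9, 10, 11] — 9 of 13 on the boundary.

Per-facet area ½‖(b−a)×(c−a)‖:
  f1: (p3, p11, p9) → 64.4639
  f2: (p3, p8, p9) → 76.4006
  f3: (p3, p11, p5) → 72.5955
  f4: (p6, p11, p5) → 194.0683
  f5: (p6, p8, p9) → 78.7151
  f6: (p2, p3, p8) → 78.2570
  f7: (p2, p6, p5) → 53.2517
  f8: (p2, p6, p8) → 88.4740
  f9: (p10, p11, p9) → 74.8111
  f10: (p10, p6, p9) → 69.0606
  f11: (p10, p6, p11) → 36.5962
  f12: (p7, p3, p5) → 28.7130
  f13: (p7, p2, p5) → 0.9764
  f14: (p7, p2, p3) → 2.2499
Σ area = 918.633

Euler characteristic 9−21+14 = 2 ✓

facets=14 area=918.633


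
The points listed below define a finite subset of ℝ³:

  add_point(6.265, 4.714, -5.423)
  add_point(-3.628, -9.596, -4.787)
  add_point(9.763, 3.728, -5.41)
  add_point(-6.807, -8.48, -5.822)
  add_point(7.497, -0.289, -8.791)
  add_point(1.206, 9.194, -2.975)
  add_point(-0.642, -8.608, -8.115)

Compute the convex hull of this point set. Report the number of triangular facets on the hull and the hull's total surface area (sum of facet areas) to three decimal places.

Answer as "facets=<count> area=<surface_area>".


7 of the 7 inputs are extreme points: [0, 1, 2, 3, 4, 5, 6].

Facet areas (half cross-product norm):
  f1: (p4, p5, p3) → 105.9965
  f2: (p6, p4, p3) → 28.7904
  f3: (p6, p4, p2) → 22.2866
  f4: (p1, p5, p3) → 34.2900
  f5: (p1, p5, p2) → 96.2760
  f6: (p1, p6, p3) → 7.6815
  f7: (p1, p6, p2) → 33.3201
  f8: (p0, p5, p2) → 6.9766
  f9: (p0, p4, p2) → 10.1964
  f10: (p0, p4, p5) → 12.2105
Σ area = 358.025

Check V−E+F: 7 − 15 + 10 = 2.

facets=10 area=358.025


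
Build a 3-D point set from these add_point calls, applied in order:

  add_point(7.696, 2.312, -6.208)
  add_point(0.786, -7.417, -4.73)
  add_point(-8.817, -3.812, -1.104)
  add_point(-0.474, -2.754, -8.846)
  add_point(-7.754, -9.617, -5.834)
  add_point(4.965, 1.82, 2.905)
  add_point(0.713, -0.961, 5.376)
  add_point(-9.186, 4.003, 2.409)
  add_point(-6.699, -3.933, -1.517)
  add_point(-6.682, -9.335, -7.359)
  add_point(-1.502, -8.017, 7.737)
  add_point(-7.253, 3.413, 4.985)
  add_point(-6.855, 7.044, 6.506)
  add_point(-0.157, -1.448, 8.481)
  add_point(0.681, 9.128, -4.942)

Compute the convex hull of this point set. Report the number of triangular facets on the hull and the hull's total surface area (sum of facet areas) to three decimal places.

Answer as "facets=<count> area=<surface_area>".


facets=22 area=862.373

13 of the 15 inputs are extreme points: [0, 1, 2, 3, 4, 5, 7, 9, 10, 11, 12, 13, 14].

Triangle areas on the boundary:
  f1: (p14, p12, p7) → 37.1439
  f2: (p10, p12, p13) → 29.3644
  f3: (p3, p14, p0) → 48.1871
  f4: (p5, p12, p13) → 45.2786
  f5: (p5, p14, p12) → 71.2901
  f6: (p5, p14, p0) → 44.9430
  f7: (p5, p10, p0) → 50.6665
  f8: (p5, p10, p13) → 25.0462
  f9: (p2, p4, p7) → 8.8966
  f10: (p2, p10, p7) → 52.3569
  f11: (p2, p10, p4) → 45.9631
  f12: (p11, p12, p7) → 6.3514
  f13: (p11, p10, p7) → 17.4201
  f14: (p11, p10, p12) → 19.0710
  f15: (p1, p10, p0) → 73.6130
  f16: (p1, p10, p4) → 56.2778
  f17: (p1, p3, p0) → 31.6065
  f18: (p9, p3, p14) → 41.6269
  f19: (p9, p4, p7) → 14.1666
  f20: (p9, p14, p7) → 110.5427
  f21: (p9, p1, p4) → 7.3363
  f22: (p9, p1, p3) → 25.2247
Σ area = 862.373

Check V−E+F: 13 − 33 + 22 = 2.


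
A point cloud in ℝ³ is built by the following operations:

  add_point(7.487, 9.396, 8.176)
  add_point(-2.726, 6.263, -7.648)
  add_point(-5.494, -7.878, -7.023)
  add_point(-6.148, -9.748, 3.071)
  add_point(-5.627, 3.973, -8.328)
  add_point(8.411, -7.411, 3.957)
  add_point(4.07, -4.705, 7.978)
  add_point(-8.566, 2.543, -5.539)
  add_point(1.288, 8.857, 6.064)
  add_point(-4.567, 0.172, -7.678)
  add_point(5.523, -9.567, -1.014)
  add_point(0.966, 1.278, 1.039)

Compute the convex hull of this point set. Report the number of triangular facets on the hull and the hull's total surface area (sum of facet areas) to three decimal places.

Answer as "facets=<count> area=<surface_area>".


11 of the 12 inputs are extreme points: [0, 1, 2, 3, 4, 5, 6, 7, 8, 9, 10].

Triangle areas on the boundary:
  f1: (p8, p3, p7) → 123.1103
  f2: (p8, p1, p7) → 52.5118
  f3: (p8, p1, p0) → 38.9009
  f4: (p6, p0, p5) → 45.6399
  f5: (p6, p3, p5) → 39.9863
  f6: (p6, p8, p0) → 45.3837
  f7: (p6, p8, p3) → 85.3377
  f8: (p10, p0, p5) → 45.7653
  f9: (p10, p1, p0) → 167.8506
  f10: (p10, p3, p5) → 37.3341
  f11: (p2, p3, p7) → 56.3835
  f12: (p2, p10, p3) → 58.6539
  f13: (p2, p10, p1) → 91.3028
  f14: (p4, p1, p7) → 6.3761
  f15: (p4, p2, p7) → 23.5409
  f16: (p9, p2, p1) → 5.0887
  f17: (p9, p4, p1) → 7.0527
  f18: (p9, p4, p2) → 6.2162
Σ area = 936.436

Euler: V−E+F = 11−27+18 = 2.

facets=18 area=936.436


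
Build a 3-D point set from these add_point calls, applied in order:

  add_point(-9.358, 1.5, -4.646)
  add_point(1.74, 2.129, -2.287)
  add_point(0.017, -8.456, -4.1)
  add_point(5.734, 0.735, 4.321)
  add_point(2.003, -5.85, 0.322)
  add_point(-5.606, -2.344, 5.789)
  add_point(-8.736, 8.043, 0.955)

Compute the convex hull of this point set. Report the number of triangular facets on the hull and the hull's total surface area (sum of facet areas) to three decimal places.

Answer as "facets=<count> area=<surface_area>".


facets=10 area=462.866

Hull vertices (7/7): indices [0, 1, 2, 3, 4, 5, 6].

Per-facet area ½‖(b−a)×(c−a)‖:
  f1: (p5, p2, p0) → 69.8875
  f2: (p6, p5, p0) → 47.4393
  f3: (p6, p5, p3) → 70.2981
  f4: (p1, p2, p0) → 59.9415
  f5: (p1, p2, p3) → 42.6194
  f6: (p1, p6, p0) → 47.5438
  f7: (p1, p6, p3) → 46.7299
  f8: (p4, p2, p3) → 10.4171
  f9: (p4, p5, p3) → 42.0085
  f10: (p4, p5, p2) → 25.9809
Σ area = 462.866

Euler characteristic 7−15+10 = 2 ✓


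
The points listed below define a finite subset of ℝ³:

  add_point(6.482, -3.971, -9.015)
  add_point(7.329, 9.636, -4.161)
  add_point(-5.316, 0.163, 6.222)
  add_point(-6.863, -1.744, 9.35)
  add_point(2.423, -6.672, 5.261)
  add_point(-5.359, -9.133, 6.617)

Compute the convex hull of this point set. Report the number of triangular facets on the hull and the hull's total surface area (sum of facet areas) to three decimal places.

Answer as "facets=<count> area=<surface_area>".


Hull vertices (6/6): indices [0, 1, 2, 3, 4, 5].

Facet areas (half cross-product norm):
  f1: (p4, p1, p3) → 109.7520
  f2: (p4, p5, p3) → 33.1508
  f3: (p4, p0, p1) → 108.1824
  f4: (p4, p5, p0) → 55.3663
  f5: (p2, p1, p3) → 13.5827
  f6: (p2, p0, p1) → 129.3251
  f7: (p2, p5, p3) → 15.8664
  f8: (p2, p5, p0) → 90.2933
Σ area = 555.519

Euler: V−E+F = 6−12+8 = 2.

facets=8 area=555.519


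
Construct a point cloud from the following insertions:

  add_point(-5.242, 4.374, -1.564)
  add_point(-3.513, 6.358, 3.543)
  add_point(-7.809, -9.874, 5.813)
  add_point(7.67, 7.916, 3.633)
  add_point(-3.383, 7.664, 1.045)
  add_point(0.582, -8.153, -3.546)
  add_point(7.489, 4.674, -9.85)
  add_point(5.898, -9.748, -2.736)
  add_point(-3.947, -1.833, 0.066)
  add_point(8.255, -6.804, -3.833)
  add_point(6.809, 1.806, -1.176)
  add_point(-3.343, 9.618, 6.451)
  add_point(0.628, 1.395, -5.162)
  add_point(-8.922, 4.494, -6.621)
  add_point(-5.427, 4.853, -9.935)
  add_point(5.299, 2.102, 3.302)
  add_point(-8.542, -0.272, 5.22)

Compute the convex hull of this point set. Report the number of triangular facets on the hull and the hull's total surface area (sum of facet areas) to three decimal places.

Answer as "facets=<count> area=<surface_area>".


facets=18 area=1084.329

Points on the hull: [2, 3, 5, 6, 7, 9, 11, 13, 14, 15, 16] (11 of 17).

Per-facet area ½‖(b−a)×(c−a)‖:
  f1: (p5, p2, p13) → 101.1848
  f2: (p16, p2, p13) → 55.5965
  f3: (p16, p11, p13) → 70.1240
  f4: (p16, p11, p2) → 29.9413
  f5: (p3, p6, p9) → 87.2847
  f6: (p3, p6, p11) → 76.9548
  f7: (p3, p11, p2) → 114.7672
  f8: (p7, p5, p2) → 31.1796
  f9: (p7, p3, p9) → 27.6922
  f10: (p7, p6, p9) → 16.6652
  f11: (p7, p5, p6) → 44.1670
  f12: (p14, p5, p13) → 37.8049
  f13: (p14, p5, p6) → 92.9845
  f14: (p14, p11, p13) → 34.7895
  f15: (p14, p6, p11) → 110.1841
  f16: (p15, p3, p2) → 26.1571
  f17: (p15, p7, p2) → 103.5051
  f18: (p15, p7, p3) → 23.3466
Σ area = 1084.329

Check V−E+F: 11 − 27 + 18 = 2.


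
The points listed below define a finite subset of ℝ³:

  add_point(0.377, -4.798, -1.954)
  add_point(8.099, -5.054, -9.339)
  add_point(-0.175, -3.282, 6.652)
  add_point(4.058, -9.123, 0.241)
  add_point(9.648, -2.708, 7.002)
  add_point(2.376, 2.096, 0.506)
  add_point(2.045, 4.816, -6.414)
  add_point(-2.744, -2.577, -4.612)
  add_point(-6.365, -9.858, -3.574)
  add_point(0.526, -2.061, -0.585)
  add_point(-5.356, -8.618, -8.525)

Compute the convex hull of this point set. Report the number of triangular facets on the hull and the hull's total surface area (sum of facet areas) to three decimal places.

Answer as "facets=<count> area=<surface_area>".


Extreme-point indices: [1, 2, 3, 4, 5, 6, 7, 8, 10] — 9 of 11 on the boundary.

Area of each hull facet:
  f1: (p1, p6, p4) → 94.1013
  f2: (p3, p1, p4) → 60.1365
  f3: (p3, p2, p8) → 53.1222
  f4: (p3, p2, p4) → 43.9719
  f5: (p10, p1, p6) → 79.6215
  f6: (p10, p3, p8) → 28.6948
  f7: (p10, p3, p1) → 67.7424
  f8: (p7, p2, p8) → 47.2937
  f9: (p7, p2, p6) → 51.6135
  f10: (p7, p10, p8) → 19.3742
  f11: (p7, p10, p6) → 23.5981
  f12: (p5, p6, p4) → 26.8979
  f13: (p5, p2, p4) → 40.0653
  f14: (p5, p2, p6) → 14.8644
Σ area = 651.098

Euler: V−E+F = 9−21+14 = 2.

facets=14 area=651.098


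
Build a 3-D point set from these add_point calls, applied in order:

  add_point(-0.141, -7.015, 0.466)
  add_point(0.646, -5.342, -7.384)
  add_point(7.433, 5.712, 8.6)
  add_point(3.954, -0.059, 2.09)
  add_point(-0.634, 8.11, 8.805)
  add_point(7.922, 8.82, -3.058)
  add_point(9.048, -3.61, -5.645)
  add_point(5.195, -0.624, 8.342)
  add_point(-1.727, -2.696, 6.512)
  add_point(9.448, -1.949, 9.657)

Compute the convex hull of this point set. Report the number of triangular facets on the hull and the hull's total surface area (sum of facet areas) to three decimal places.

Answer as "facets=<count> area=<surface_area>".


8 of the 10 inputs are extreme points: [0, 1, 2, 4, 5, 6, 8, 9].

Triangle areas on the boundary:
  f1: (p4, p9, p8) → 63.0862
  f2: (p4, p1, p8) → 74.1663
  f3: (p4, p1, p5) → 120.3470
  f4: (p0, p9, p8) → 44.1341
  f5: (p0, p1, p8) → 22.5471
  f6: (p6, p5, p9) → 93.4636
  f7: (p6, p1, p5) → 55.1662
  f8: (p6, p0, p9) → 78.3156
  f9: (p6, p0, p1) → 35.2353
  f10: (p2, p5, p9) → 44.9365
  f11: (p2, p4, p9) → 28.9062
  f12: (p2, p4, p5) → 50.8232
Σ area = 711.127

Euler characteristic 8−18+12 = 2 ✓

facets=12 area=711.127


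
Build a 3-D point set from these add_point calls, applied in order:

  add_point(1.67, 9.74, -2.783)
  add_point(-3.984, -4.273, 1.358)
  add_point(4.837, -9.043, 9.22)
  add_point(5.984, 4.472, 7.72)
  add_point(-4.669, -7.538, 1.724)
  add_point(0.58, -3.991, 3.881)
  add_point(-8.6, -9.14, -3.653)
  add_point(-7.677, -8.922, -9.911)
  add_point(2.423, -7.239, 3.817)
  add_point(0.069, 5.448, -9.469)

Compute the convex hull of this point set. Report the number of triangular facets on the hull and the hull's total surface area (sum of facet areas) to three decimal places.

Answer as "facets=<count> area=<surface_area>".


facets=14 area=786.061

Hull vertices (9/10): indices [0, 1, 2, 3, 4, 6, 7, 8, 9].

Triangle areas on the boundary:
  f1: (p7, p2, p6) → 48.0366
  f2: (p4, p2, p6) → 18.1641
  f3: (p4, p2, p3) → 82.5916
  f4: (p9, p7, p6) → 51.5455
  f5: (p9, p0, p6) → 70.2195
  f6: (p9, p2, p3) → 123.1642
  f7: (p9, p0, p3) → 42.7761
  f8: (p1, p0, p3) → 86.3512
  f9: (p1, p4, p3) → 18.3301
  f10: (p1, p0, p6) → 54.3136
  f11: (p1, p4, p6) → 11.1034
  f12: (p8, p7, p2) → 22.9250
  f13: (p8, p9, p2) → 27.6488
  f14: (p8, p9, p7) → 128.8911
Σ area = 786.061

Check V−E+F: 9 − 21 + 14 = 2.


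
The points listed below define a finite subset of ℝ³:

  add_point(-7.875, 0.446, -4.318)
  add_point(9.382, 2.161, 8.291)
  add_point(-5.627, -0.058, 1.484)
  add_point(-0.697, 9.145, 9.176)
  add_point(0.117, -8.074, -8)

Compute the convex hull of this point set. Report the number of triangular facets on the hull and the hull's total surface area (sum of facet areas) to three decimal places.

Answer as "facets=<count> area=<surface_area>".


facets=6 area=496.033

5 of the 5 inputs are extreme points: [0, 1, 2, 3, 4].

Area of each hull facet:
  f1: (p4, p1, p0) → 125.5571
  f2: (p3, p1, p0) → 108.1051
  f3: (p2, p4, p0) → 38.2282
  f4: (p2, p3, p0) → 31.4050
  f5: (p2, p4, p1) → 113.7434
  f6: (p2, p3, p1) → 78.9939
Σ area = 496.033

Euler: V−E+F = 5−9+6 = 2.


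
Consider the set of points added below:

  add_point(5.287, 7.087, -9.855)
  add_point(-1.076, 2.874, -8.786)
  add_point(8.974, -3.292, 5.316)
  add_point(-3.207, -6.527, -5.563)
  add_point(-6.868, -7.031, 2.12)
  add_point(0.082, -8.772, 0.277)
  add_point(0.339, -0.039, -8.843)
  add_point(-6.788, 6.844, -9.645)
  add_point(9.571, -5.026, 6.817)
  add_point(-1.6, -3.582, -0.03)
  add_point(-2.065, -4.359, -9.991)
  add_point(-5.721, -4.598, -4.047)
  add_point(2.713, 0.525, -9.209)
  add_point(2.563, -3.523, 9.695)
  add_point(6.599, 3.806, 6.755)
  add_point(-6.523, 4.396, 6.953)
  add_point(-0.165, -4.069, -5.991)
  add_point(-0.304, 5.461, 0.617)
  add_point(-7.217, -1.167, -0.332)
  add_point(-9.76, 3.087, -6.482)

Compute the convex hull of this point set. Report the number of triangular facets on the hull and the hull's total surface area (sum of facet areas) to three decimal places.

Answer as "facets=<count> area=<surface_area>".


facets=26 area=1047.354

Points on the hull: [0, 2, 3, 4, 5, 7, 8, 10, 11, 12, 13, 14, 15, 17, 19] (15 of 20).

Facet areas (half cross-product norm):
  f1: (p15, p4, p19) → 76.0307
  f2: (p12, p0, p8) → 63.0871
  f3: (p12, p10, p8) → 62.2446
  f4: (p12, p10, p0) → 10.5762
  f5: (p11, p10, p19) → 31.4701
  f6: (p11, p4, p19) → 26.6203
  f7: (p5, p10, p8) → 59.1155
  f8: (p7, p15, p19) → 37.3097
  f9: (p7, p10, p19) → 32.2025
  f10: (p7, p10, p0) → 68.2414
  f11: (p13, p15, p4) → 67.1670
  f12: (p13, p5, p8) → 41.8091
  f13: (p13, p5, p4) → 40.6623
  f14: (p13, p14, p8) → 31.7395
  f15: (p13, p14, p15) → 52.7968
  f16: (p3, p5, p10) → 11.7497
  f17: (p3, p5, p4) → 24.8916
  f18: (p3, p11, p10) → 8.4684
  f19: (p3, p11, p4) → 11.1996
  f20: (p2, p0, p8) → 5.6465
  f21: (p2, p14, p8) → 6.9370
  f22: (p2, p14, p0) → 64.7041
  f23: (p17, p14, p0) → 54.4016
  f24: (p17, p14, p15) → 41.9407
  f25: (p17, p7, p0) → 63.3102
  f26: (p17, p7, p15) → 53.0320
Σ area = 1047.354

Euler characteristic 15−39+26 = 2 ✓


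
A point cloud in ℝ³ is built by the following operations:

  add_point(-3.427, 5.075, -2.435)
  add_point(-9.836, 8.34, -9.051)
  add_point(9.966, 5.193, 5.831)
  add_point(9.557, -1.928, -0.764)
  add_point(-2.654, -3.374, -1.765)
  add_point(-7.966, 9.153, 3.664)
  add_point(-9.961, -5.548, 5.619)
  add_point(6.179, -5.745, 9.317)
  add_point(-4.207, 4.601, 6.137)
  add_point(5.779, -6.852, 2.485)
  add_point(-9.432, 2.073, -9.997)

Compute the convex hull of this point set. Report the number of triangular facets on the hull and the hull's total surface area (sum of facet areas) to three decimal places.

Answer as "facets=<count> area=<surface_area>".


facets=16 area=1026.075

10 of the 11 inputs are extreme points: [1, 2, 3, 4, 5, 6, 7, 8, 9, 10].

Area of each hull facet:
  f1: (p7, p9, p6) → 55.1968
  f2: (p1, p5, p6) → 96.2399
  f3: (p1, p10, p6) → 52.7147
  f4: (p1, p5, p2) → 115.4925
  f5: (p4, p10, p6) → 62.4833
  f6: (p4, p9, p6) → 52.1860
  f7: (p4, p9, p10) → 23.3427
  f8: (p3, p9, p10) → 74.4629
  f9: (p3, p1, p2) → 113.8100
  f10: (p3, p1, p10) → 67.1770
  f11: (p3, p7, p2) → 51.4884
  f12: (p3, p7, p9) → 23.0571
  f13: (p8, p5, p2) → 37.9631
  f14: (p8, p7, p2) → 80.1124
  f15: (p8, p5, p6) → 35.5128
  f16: (p8, p7, p6) → 84.8348
Σ area = 1026.075

Euler: V−E+F = 10−24+16 = 2.


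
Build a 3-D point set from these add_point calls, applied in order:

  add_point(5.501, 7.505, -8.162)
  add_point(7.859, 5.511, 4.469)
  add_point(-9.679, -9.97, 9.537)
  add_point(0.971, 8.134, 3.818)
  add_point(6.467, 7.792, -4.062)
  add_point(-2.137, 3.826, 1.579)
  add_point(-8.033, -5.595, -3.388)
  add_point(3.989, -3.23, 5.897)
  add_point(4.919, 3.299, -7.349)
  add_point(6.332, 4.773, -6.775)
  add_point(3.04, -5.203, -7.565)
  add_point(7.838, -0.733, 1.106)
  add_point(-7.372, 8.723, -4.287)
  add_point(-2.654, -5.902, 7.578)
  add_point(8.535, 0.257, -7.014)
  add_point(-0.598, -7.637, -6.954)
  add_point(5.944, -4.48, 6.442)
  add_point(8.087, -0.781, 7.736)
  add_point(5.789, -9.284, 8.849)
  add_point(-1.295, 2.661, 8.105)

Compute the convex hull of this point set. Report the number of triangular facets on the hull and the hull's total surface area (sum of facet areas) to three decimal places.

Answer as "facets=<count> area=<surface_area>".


facets=22 area=1220.736

Extreme-point indices: [0, 1, 2, 3, 4, 6, 10, 12, 14, 15, 17, 18, 19] — 13 of 20 on the boundary.

Facet areas (half cross-product norm):
  f1: (p15, p0, p12) → 105.6280
  f2: (p1, p17, p14) → 44.7991
  f3: (p6, p12, p2) → 91.2200
  f4: (p6, p15, p2) → 52.8975
  f5: (p6, p15, p12) → 60.0795
  f6: (p18, p17, p14) → 64.3407
  f7: (p18, p15, p2) → 125.4039
  f8: (p4, p0, p14) → 16.5313
  f9: (p4, p1, p14) → 37.2475
  f10: (p4, p0, p12) → 28.4323
  f11: (p19, p1, p17) → 33.6206
  f12: (p19, p18, p2) → 95.2436
  f13: (p19, p18, p17) → 44.2415
  f14: (p19, p12, p2) → 112.7084
  f15: (p10, p18, p14) → 66.5309
  f16: (p10, p18, p15) → 37.5373
  f17: (p10, p0, p14) → 28.7533
  f18: (p10, p15, p0) → 20.3695
  f19: (p3, p4, p12) → 55.2687
  f20: (p3, p4, p1) → 31.3415
  f21: (p3, p19, p12) → 41.4999
  f22: (p3, p19, p1) → 27.0410
Σ area = 1220.736

Euler: V−E+F = 13−33+22 = 2.


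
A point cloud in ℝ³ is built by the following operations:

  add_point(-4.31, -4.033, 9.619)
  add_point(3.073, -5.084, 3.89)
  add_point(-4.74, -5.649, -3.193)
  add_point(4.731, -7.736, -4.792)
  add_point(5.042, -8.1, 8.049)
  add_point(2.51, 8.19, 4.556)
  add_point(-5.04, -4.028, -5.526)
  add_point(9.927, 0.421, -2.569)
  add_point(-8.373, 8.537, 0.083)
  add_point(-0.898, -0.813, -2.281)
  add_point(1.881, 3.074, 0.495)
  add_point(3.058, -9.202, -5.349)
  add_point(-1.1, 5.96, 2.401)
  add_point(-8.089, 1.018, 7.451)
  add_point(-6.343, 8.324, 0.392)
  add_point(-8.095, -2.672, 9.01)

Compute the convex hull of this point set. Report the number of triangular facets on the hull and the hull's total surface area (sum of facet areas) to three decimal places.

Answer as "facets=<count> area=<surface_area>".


facets=20 area=874.945

Extreme-point indices: [0, 2, 3, 4, 5, 6, 7, 8, 11, 13, 14, 15] — 12 of 16 on the boundary.

Per-facet area ½‖(b−a)×(c−a)‖:
  f1: (p6, p7, p8) → 111.9288
  f2: (p6, p11, p7) → 58.2820
  f3: (p5, p4, p7) → 90.3747
  f4: (p5, p4, p0) → 75.9973
  f5: (p3, p11, p7) → 3.1098
  f6: (p3, p4, p7) → 62.2919
  f7: (p3, p4, p11) → 14.2942
  f8: (p2, p6, p11) → 12.5276
  f9: (p14, p7, p8) → 8.5071
  f10: (p14, p5, p8) → 3.0003
  f11: (p14, p5, p7) → 60.2762
  f12: (p13, p5, p8) → 58.8925
  f13: (p15, p2, p11) → 48.0181
  f14: (p15, p4, p11) → 96.7309
  f15: (p15, p4, p0) → 6.3998
  f16: (p15, p5, p0) → 30.1220
  f17: (p15, p13, p5) → 21.2071
  f18: (p15, p2, p6) → 14.7219
  f19: (p15, p6, p8) → 90.5071
  f20: (p15, p13, p8) → 7.7560
Σ area = 874.945

Euler characteristic 12−30+20 = 2 ✓


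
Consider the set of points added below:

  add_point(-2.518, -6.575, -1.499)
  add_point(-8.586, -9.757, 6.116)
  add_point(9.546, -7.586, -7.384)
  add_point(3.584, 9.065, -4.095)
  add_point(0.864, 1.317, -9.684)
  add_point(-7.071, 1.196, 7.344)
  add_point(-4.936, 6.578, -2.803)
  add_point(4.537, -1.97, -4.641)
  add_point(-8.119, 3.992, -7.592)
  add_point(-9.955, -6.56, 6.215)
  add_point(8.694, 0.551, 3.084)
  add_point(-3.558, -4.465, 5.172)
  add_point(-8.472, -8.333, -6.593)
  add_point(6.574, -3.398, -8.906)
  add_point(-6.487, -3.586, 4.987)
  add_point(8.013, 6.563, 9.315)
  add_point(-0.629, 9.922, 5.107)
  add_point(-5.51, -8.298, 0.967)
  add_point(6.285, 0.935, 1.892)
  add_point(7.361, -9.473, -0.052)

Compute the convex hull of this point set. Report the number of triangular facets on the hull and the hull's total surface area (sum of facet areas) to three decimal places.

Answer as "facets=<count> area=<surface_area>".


Extreme-point indices: [1, 2, 3, 4, 5, 6, 8, 9, 10, 12, 13, 15, 16, 19] — 14 of 20 on the boundary.

Triangle areas on the boundary:
  f1: (p5, p15, p16) → 55.7406
  f2: (p5, p8, p9) → 63.5968
  f3: (p5, p8, p16) → 80.3851
  f4: (p12, p8, p9) → 80.3870
  f5: (p12, p19, p2) → 67.1982
  f6: (p3, p15, p2) → 128.4480
  f7: (p3, p15, p16) → 51.7078
  f8: (p10, p15, p2) → 6.1869
  f9: (p10, p19, p2) → 41.7097
  f10: (p10, p19, p15) → 23.6153
  f11: (p1, p12, p9) → 22.1923
  f12: (p1, p12, p19) → 101.6511
  f13: (p1, p19, p15) → 157.4392
  f14: (p1, p5, p9) → 10.0620
  f15: (p1, p5, p15) → 79.2807
  f16: (p4, p3, p8) → 47.5288
  f17: (p4, p12, p8) → 57.7613
  f18: (p6, p8, p16) → 3.1890
  f19: (p6, p3, p16) → 39.4164
  f20: (p6, p3, p8) → 24.7448
  f21: (p13, p12, p2) → 41.6093
  f22: (p13, p4, p12) → 51.2238
  f23: (p13, p3, p2) → 24.9327
  f24: (p13, p4, p3) → 36.0307
Σ area = 1296.038

Euler: V−E+F = 14−36+24 = 2.

facets=24 area=1296.038


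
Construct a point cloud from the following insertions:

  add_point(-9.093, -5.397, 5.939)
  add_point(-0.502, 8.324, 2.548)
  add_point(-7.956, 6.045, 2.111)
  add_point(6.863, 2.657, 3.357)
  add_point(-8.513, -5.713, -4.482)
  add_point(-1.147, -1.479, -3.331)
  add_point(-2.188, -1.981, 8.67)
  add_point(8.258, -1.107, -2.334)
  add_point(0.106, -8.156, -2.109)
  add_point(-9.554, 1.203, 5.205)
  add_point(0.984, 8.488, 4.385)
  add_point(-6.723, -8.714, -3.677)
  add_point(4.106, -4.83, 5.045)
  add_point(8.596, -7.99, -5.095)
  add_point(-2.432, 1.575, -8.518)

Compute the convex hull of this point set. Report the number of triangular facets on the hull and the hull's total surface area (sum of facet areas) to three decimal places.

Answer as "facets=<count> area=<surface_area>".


facets=24 area=885.553

Extreme-point indices: [0, 1, 2, 3, 4, 6, 7, 8, 9, 10, 11, 12, 13, 14] — 14 of 15 on the boundary.

Area of each hull facet:
  f1: (p11, p14, p13) → 84.6028
  f2: (p6, p10, p9) → 49.8232
  f3: (p2, p10, p9) → 26.8105
  f4: (p7, p14, p13) → 46.8433
  f5: (p0, p6, p9) → 25.7827
  f6: (p1, p2, p10) → 6.9237
  f7: (p1, p2, p14) → 48.1380
  f8: (p1, p7, p10) → 16.2546
  f9: (p1, p7, p14) → 74.8189
  f10: (p4, p11, p14) → 17.0678
  f11: (p4, p2, p14) → 62.1735
  f12: (p4, p2, p9) → 35.6177
  f13: (p4, p0, p9) → 34.6532
  f14: (p4, p0, p11) → 18.4457
  f15: (p3, p6, p10) → 45.1824
  f16: (p3, p7, p10) → 22.8073
  f17: (p3, p7, p13) → 15.0110
  f18: (p8, p11, p13) → 16.9753
  f19: (p8, p0, p11) → 36.7046
  f20: (p12, p3, p13) → 46.9278
  f21: (p12, p3, p6) → 31.7952
  f22: (p12, p0, p6) → 29.5756
  f23: (p12, p8, p13) → 39.2637
  f24: (p12, p8, p0) → 53.3548
Σ area = 885.553

Euler characteristic 14−36+24 = 2 ✓


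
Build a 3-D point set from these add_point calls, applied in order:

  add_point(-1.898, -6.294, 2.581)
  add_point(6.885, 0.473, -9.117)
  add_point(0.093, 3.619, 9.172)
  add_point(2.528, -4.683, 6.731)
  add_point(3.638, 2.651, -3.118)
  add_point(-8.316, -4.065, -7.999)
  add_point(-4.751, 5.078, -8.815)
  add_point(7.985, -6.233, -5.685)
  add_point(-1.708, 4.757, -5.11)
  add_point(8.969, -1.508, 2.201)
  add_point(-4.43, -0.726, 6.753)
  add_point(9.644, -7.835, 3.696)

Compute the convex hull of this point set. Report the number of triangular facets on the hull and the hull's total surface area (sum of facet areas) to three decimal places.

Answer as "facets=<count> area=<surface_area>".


facets=20 area=819.613

Hull vertices (12/12): indices [0, 1, 2, 3, 4, 5, 6, 7, 8, 9, 10, 11].

Area of each hull facet:
  f1: (p1, p6, p5) → 61.6327
  f2: (p0, p11, p5) → 58.4319
  f3: (p7, p11, p5) → 75.8431
  f4: (p7, p1, p5) → 59.8973
  f5: (p9, p2, p11) → 38.0142
  f6: (p9, p7, p11) → 28.9299
  f7: (p9, p7, p1) → 35.1496
  f8: (p8, p2, p6) → 18.4511
  f9: (p8, p1, p6) → 24.1802
  f10: (p3, p2, p11) → 27.6048
  f11: (p3, p0, p11) → 25.2930
  f12: (p4, p8, p2) → 38.9657
  f13: (p4, p8, p1) → 21.1919
  f14: (p4, p9, p2) → 50.9321
  f15: (p4, p9, p1) → 30.6760
  f16: (p10, p3, p2) → 25.9469
  f17: (p10, p3, p0) → 21.9827
  f18: (p10, p0, p5) → 45.8996
  f19: (p10, p6, p5) → 75.1697
  f20: (p10, p2, p6) → 55.4206
Σ area = 819.613

Euler characteristic 12−30+20 = 2 ✓


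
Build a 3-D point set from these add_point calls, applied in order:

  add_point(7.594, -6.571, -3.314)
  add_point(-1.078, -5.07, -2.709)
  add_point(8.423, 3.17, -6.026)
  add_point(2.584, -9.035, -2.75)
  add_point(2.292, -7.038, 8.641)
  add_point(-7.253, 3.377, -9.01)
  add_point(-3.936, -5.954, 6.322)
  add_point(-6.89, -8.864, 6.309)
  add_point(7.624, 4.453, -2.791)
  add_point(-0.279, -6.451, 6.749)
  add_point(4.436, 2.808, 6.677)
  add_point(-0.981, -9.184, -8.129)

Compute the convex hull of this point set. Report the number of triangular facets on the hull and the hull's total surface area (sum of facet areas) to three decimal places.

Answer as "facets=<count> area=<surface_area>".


facets=14 area=843.213

9 of the 12 inputs are extreme points: [0, 2, 3, 4, 5, 7, 8, 10, 11].

Facet areas (half cross-product norm):
  f1: (p11, p2, p5) → 99.5964
  f2: (p7, p11, p5) → 108.8319
  f3: (p10, p7, p5) → 144.9768
  f4: (p10, p7, p4) → 46.6797
  f5: (p0, p11, p2) → 50.6882
  f6: (p0, p10, p4) → 64.2137
  f7: (p3, p0, p11) → 16.4404
  f8: (p3, p0, p4) → 32.4244
  f9: (p3, p7, p11) → 41.6408
  f10: (p3, p7, p4) → 54.0812
  f11: (p8, p0, p2) → 18.0482
  f12: (p8, p0, p10) → 55.4752
  f13: (p8, p2, p5) → 28.4487
  f14: (p8, p10, p5) → 81.6674
Σ area = 843.213

Euler characteristic 9−21+14 = 2 ✓


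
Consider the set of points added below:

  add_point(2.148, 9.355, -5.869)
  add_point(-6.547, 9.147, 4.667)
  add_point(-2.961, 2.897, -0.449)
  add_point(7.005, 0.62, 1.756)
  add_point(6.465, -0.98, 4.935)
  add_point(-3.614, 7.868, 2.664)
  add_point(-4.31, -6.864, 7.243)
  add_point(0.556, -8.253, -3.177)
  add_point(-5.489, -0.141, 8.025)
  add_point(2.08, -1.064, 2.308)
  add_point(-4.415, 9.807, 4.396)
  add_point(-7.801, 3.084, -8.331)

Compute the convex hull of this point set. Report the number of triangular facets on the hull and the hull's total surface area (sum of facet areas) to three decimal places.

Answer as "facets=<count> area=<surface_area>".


9 of the 12 inputs are extreme points: [0, 1, 3, 4, 6, 7, 8, 10, 11].

Per-facet area ½‖(b−a)×(c−a)‖:
  f1: (p0, p7, p11) → 89.2484
  f2: (p0, p7, p3) → 75.4759
  f3: (p0, p10, p3) → 73.6364
  f4: (p6, p7, p11) → 86.8543
  f5: (p6, p8, p11) → 57.5222
  f6: (p1, p8, p11) → 71.2780
  f7: (p1, p10, p8) → 10.9064
  f8: (p1, p0, p11) → 76.0247
  f9: (p1, p0, p10) → 10.9531
  f10: (p4, p6, p8) → 41.0429
  f11: (p4, p10, p3) → 26.8040
  f12: (p4, p10, p8) → 65.3893
  f13: (p4, p7, p3) → 21.6240
  f14: (p4, p6, p7) → 63.7834
Σ area = 770.543

Euler characteristic 9−21+14 = 2 ✓

facets=14 area=770.543


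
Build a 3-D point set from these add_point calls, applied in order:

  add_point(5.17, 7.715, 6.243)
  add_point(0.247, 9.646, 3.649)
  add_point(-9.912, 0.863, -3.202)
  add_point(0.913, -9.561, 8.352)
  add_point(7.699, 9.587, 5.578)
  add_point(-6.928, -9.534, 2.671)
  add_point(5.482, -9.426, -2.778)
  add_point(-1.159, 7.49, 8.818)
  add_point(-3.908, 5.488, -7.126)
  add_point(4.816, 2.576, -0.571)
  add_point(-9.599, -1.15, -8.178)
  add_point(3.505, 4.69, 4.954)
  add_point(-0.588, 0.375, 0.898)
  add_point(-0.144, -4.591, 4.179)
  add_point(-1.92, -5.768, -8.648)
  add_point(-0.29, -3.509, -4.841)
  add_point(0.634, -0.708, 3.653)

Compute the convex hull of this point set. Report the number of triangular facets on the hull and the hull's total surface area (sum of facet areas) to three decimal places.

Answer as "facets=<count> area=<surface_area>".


Extreme-point indices: [1, 2, 3, 4, 5, 6, 7, 8, 9, 10, 14] — 11 of 17 on the boundary.

Facet areas (half cross-product norm):
  f1: (p7, p3, p4) → 82.6309
  f2: (p5, p7, p2) → 99.2148
  f3: (p5, p7, p3) → 82.8906
  f4: (p6, p3, p4) → 119.0637
  f5: (p6, p5, p3) → 56.6170
  f6: (p6, p5, p14) → 61.8793
  f7: (p10, p8, p2) → 22.1329
  f8: (p10, p8, p14) → 39.0092
  f9: (p10, p5, p2) → 32.8847
  f10: (p10, p5, p14) → 56.5253
  f11: (p1, p7, p4) → 22.2244
  f12: (p1, p8, p4) → 39.6066
  f13: (p1, p7, p2) → 43.5133
  f14: (p1, p8, p2) → 52.3676
  f15: (p9, p8, p4) → 50.3097
  f16: (p9, p6, p4) → 35.5444
  f17: (p9, p8, p14) → 61.9457
  f18: (p9, p6, p14) → 59.2483
Σ area = 1017.609

Euler characteristic 11−27+18 = 2 ✓

facets=18 area=1017.609


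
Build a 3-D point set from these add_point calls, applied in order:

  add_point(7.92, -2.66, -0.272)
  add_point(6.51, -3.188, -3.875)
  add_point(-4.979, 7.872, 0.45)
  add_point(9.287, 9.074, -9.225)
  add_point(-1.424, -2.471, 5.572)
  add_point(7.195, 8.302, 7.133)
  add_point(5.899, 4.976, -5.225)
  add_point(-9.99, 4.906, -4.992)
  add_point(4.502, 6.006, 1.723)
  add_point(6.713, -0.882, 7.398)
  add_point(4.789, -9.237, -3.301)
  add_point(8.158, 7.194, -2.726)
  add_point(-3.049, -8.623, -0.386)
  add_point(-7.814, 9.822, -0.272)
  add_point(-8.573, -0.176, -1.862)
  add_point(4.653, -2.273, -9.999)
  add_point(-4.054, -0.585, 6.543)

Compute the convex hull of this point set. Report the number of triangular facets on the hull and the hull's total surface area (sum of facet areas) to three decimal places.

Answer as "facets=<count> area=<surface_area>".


facets=20 area=1085.326

Hull vertices (12/17): indices [0, 3, 4, 5, 7, 9, 10, 12, 13, 14, 15, 16].

Triangle areas on the boundary:
  f1: (p15, p3, p7) → 104.3900
  f2: (p15, p10, p3) → 46.7038
  f3: (p12, p9, p10) → 56.4918
  f4: (p12, p15, p7) → 103.1895
  f5: (p12, p15, p10) → 39.8879
  f6: (p0, p10, p3) → 51.7720
  f7: (p0, p9, p10) → 27.2877
  f8: (p0, p5, p3) → 93.2769
  f9: (p0, p5, p9) → 35.9951
  f10: (p13, p3, p7) → 68.9608
  f11: (p13, p5, p3) → 131.0631
  f12: (p16, p5, p9) → 49.6928
  f13: (p16, p13, p5) → 90.3281
  f14: (p4, p12, p9) → 32.8960
  f15: (p4, p16, p9) → 11.6858
  f16: (p4, p16, p12) → 13.1864
  f17: (p14, p12, p7) → 14.5686
  f18: (p14, p16, p12) → 44.2316
  f19: (p14, p13, p7) → 21.6519
  f20: (p14, p16, p13) → 48.0661
Σ area = 1085.326

Euler characteristic 12−30+20 = 2 ✓


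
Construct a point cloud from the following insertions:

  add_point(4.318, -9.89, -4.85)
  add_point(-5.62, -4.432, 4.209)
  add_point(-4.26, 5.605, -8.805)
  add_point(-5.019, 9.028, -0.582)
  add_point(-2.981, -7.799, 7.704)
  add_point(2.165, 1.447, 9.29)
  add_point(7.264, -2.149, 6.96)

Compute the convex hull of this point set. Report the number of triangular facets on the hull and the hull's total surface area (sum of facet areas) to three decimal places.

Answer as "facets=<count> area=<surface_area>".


facets=10 area=684.913

Points on the hull: [0, 1, 2, 3, 4, 5, 6] (7 of 7).

Triangle areas on the boundary:
  f1: (p2, p3, p1) → 63.8396
  f2: (p2, p0, p1) → 113.3657
  f3: (p2, p3, p6) → 81.2038
  f4: (p2, p0, p6) → 128.6694
  f5: (p5, p3, p1) → 72.8072
  f6: (p5, p3, p6) → 43.2722
  f7: (p4, p5, p1) → 28.9372
  f8: (p4, p5, p6) → 35.2277
  f9: (p4, p0, p1) → 39.5593
  f10: (p4, p0, p6) → 78.0309
Σ area = 684.913

Euler characteristic 7−15+10 = 2 ✓


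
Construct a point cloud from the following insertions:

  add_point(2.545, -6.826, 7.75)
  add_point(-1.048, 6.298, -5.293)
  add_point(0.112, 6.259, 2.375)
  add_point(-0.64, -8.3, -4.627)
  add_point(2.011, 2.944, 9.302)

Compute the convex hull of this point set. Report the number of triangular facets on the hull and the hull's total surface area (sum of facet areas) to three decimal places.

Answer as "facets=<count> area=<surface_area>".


facets=6 area=364.719

Extreme-point indices: [0, 1, 2, 3, 4] — 5 of 5 on the boundary.

Per-facet area ½‖(b−a)×(c−a)‖:
  f1: (p3, p0, p1) → 93.8448
  f2: (p4, p0, p1) → 75.4835
  f3: (p4, p3, p0) → 61.6964
  f4: (p2, p3, p1) → 56.6038
  f5: (p2, p4, p1) → 13.1273
  f6: (p2, p4, p3) → 63.9633
Σ area = 364.719

Euler characteristic 5−9+6 = 2 ✓


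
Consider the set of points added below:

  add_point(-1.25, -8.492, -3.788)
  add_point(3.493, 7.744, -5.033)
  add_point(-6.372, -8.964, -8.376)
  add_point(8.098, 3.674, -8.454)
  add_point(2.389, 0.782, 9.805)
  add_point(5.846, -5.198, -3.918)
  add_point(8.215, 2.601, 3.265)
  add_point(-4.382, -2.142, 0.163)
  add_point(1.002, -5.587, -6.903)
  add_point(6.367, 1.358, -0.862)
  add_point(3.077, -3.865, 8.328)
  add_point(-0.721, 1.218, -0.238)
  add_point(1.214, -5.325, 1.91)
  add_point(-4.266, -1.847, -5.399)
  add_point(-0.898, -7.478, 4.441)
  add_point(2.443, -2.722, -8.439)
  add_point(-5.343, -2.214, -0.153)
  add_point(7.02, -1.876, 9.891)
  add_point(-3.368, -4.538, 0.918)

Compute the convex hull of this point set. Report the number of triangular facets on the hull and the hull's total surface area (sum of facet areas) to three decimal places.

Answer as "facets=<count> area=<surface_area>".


Points on the hull: [0, 1, 2, 3, 4, 5, 6, 8, 10, 13, 14, 15, 16, 17] (14 of 19).

Facet areas (half cross-product norm):
  f1: (p3, p1, p2) → 67.1231
  f2: (p3, p1, p6) → 37.4640
  f3: (p4, p1, p6) → 45.0190
  f4: (p5, p3, p6) → 51.3768
  f5: (p16, p4, p1) → 88.4657
  f6: (p15, p3, p2) → 10.5428
  f7: (p15, p5, p3) → 26.3133
  f8: (p0, p5, p2) → 19.4733
  f9: (p17, p4, p6) → 21.3091
  f10: (p17, p5, p6) → 43.6447
  f11: (p13, p1, p2) → 24.4865
  f12: (p13, p16, p2) → 20.7811
  f13: (p13, p16, p1) → 32.7494
  f14: (p8, p5, p2) → 11.1093
  f15: (p8, p15, p2) → 11.5517
  f16: (p8, p15, p5) → 9.9867
  f17: (p14, p0, p5) → 32.3784
  f18: (p14, p17, p5) → 60.2018
  f19: (p14, p0, p2) → 20.4259
  f20: (p14, p16, p2) → 44.1225
  f21: (p14, p16, p4) → 42.9376
  f22: (p10, p17, p4) → 10.6544
  f23: (p10, p14, p4) → 12.9827
  f24: (p10, p14, p17) → 5.6478
Σ area = 750.748

Euler: V−E+F = 14−36+24 = 2.

facets=24 area=750.748


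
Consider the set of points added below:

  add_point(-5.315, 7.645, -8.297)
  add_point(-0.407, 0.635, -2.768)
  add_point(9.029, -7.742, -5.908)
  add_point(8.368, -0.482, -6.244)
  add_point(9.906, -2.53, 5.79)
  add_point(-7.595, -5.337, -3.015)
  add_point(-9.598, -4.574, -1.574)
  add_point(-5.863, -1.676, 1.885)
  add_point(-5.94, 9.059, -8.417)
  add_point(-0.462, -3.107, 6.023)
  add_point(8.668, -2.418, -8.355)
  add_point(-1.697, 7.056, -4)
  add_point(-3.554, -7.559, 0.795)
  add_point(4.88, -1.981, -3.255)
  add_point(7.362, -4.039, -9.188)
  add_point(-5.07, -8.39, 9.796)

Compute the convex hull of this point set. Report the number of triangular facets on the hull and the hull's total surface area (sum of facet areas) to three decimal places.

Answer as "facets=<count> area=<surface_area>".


facets=22 area=916.826

Hull vertices (13/16): indices [0, 2, 3, 4, 5, 6, 8, 9, 10, 11, 12, 14, 15].

Area of each hull facet:
  f1: (p15, p8, p6) → 83.0812
  f2: (p0, p14, p8) → 5.5733
  f3: (p11, p15, p8) → 55.3776
  f4: (p11, p3, p4) → 78.5550
  f5: (p11, p3, p8) → 33.4722
  f6: (p2, p15, p4) → 106.3590
  f7: (p2, p12, p15) → 51.9530
  f8: (p10, p14, p8) → 20.8248
  f9: (p10, p3, p8) → 23.2478
  f10: (p10, p2, p14) → 5.8265
  f11: (p10, p3, p4) → 14.2787
  f12: (p10, p2, p4) → 37.6740
  f13: (p9, p15, p4) → 32.2657
  f14: (p9, p11, p4) → 74.3709
  f15: (p9, p11, p15) → 37.5681
  f16: (p5, p2, p12) → 40.6609
  f17: (p5, p15, p6) → 16.4079
  f18: (p5, p12, p15) → 22.9411
  f19: (p5, p2, p14) → 42.3683
  f20: (p5, p0, p14) → 107.4105
  f21: (p5, p8, p6) → 19.9711
  f22: (p5, p0, p8) → 6.6382
Σ area = 916.826

Euler: V−E+F = 13−33+22 = 2.


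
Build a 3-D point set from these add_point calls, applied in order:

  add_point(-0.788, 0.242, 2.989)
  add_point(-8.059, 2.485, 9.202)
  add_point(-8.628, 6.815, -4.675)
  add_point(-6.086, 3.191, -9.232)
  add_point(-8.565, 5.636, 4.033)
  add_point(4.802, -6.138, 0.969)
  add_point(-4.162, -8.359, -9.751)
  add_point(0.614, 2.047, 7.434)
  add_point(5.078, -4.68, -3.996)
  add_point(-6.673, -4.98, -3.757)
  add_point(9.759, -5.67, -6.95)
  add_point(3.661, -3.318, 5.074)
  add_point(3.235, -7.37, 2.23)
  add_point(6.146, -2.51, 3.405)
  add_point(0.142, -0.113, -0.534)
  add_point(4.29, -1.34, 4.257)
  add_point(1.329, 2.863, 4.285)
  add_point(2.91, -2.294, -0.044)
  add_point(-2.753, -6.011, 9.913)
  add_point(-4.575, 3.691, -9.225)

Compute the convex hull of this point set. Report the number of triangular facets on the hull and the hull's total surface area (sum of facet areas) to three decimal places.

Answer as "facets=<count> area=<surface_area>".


Points on the hull: [1, 2, 3, 4, 6, 7, 9, 10, 12, 13, 16, 18, 19] (13 of 20).

Per-facet area ½‖(b−a)×(c−a)‖:
  f1: (p19, p6, p10) → 86.0681
  f2: (p9, p6, p2) → 39.2835
  f3: (p9, p18, p6) → 39.3689
  f4: (p12, p6, p10) → 74.5664
  f5: (p12, p18, p6) → 64.9263
  f6: (p1, p7, p18) → 37.3139
  f7: (p1, p9, p18) → 68.8441
  f8: (p3, p6, p2) → 27.9843
  f9: (p3, p19, p2) → 4.9562
  f10: (p3, p19, p6) → 9.2161
  f11: (p16, p19, p10) → 111.6736
  f12: (p16, p19, p2) → 47.4416
  f13: (p13, p7, p18) → 37.0999
  f14: (p13, p12, p18) → 28.4375
  f15: (p13, p12, p10) → 31.9033
  f16: (p13, p16, p10) → 35.3282
  f17: (p13, p16, p7) → 12.0716
  f18: (p4, p9, p2) → 51.5234
  f19: (p4, p1, p9) → 40.2996
  f20: (p4, p1, p7) → 26.8653
  f21: (p4, p16, p2) → 45.0587
  f22: (p4, p16, p7) → 16.9985
Σ area = 937.229

Euler: V−E+F = 13−33+22 = 2.

facets=22 area=937.229
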